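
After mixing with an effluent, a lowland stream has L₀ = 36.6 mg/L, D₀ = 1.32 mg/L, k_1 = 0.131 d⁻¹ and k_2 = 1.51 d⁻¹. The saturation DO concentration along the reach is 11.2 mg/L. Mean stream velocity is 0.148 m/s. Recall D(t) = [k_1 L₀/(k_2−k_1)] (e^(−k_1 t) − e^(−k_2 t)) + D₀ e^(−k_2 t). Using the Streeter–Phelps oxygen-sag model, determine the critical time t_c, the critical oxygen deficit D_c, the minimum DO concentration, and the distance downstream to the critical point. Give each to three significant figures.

t_c ≈ 1.43 d; D_c ≈ 2.63 mg/L; min DO ≈ 8.57 mg/L; x_c ≈ 18.2 km

With k_2/k_1 = 11.53 and 1 − D₀(k_2−k_1)/(k_1 L₀) = 0.6203,
t_c = ln(11.53 × 0.6203) / (1.51 − 0.131) = ln(7.151) / 1.379 = 1.967/1.379 = 1.427 d.
D_c = (k_1/k_2) L₀ e^(−k_1 t_c) = (0.131/1.51) × 36.6 × e^(−0.131×1.427) = 0.08675 × 36.6 × 0.8295 = 2.634 mg/L.
Minimum DO = C_s − D_c = 11.2 − 2.634 = 8.566 mg/L.
x_c = v t_c = 0.148 m/s × 1.427 d × 86400 s/d = 18240 m ≈ 18.2 km.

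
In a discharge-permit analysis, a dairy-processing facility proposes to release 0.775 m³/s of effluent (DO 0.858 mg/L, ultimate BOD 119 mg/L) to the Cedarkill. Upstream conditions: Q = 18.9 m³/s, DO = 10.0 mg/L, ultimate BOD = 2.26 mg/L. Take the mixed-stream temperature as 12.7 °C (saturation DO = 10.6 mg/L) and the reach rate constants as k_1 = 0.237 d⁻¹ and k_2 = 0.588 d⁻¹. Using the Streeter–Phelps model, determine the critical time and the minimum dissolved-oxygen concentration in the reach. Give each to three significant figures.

Mixed DO = (18.9×10.0 + 0.775×0.858)/(18.9+0.775) = 189.7/19.67 = 9.640 mg/L.
Mixed L₀ = (18.9×2.26 + 0.775×119)/(19.67) = 134.9/19.67 = 6.858 mg/L.
Initial deficit D₀ = C_s − DO₀ = 10.6 − 9.640 = 0.9601 mg/L.
t_c = (1/0.3510) ln[(0.588/0.237)(1 − 0.9601×0.3510/(0.237×6.858))] = 2.849 × ln(1.967) = 1.927 d.
D_c = (0.237/0.588) × 6.858 × e^(−0.237×1.927) = 0.4031 × 6.858 × 0.6334 = 1.751 mg/L.
Minimum DO = 10.6 − 1.751 = 8.849 mg/L.

t_c ≈ 1.93 d; minimum DO ≈ 8.85 mg/L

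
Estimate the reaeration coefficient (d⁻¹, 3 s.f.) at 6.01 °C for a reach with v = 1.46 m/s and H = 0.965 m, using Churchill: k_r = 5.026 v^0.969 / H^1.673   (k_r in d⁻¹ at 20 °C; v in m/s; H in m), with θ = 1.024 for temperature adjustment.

k_r ≈ 5.52 d⁻¹

k_r(20) = 5.026 × 1.46^0.969 / 0.965^1.673 = 5.026 × 1.443 / 0.9421 = 7.698 d⁻¹.
k_r(6.01) = 7.698 × 1.024^(6.01−20) = 7.698 × 0.7176 = 5.524 d⁻¹.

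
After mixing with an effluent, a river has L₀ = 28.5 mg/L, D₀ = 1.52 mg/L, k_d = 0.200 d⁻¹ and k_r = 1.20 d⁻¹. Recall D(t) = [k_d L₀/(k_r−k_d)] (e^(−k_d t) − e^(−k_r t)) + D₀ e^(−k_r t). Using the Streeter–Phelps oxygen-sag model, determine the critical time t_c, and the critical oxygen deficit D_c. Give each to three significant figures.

t_c = [1/(k_r−k_d)] ln[(k_r/k_d)(1 − D₀(k_r−k_d)/(k_d L₀))]
= [1/(1.20−0.200)] ln[(1.20/0.200)(1 − 1.52×1.000/(0.200×28.5))]
= (1/1.000) ln[6.000 × 0.7333] = 1.000 × ln(4.400) = 1.000 × 1.482 = 1.482 d.
L(t_c) = L₀ e^(−k_d t_c) = 28.5 × 0.7435 = 21.19 mg/L, and at the critical point k_r D_c = k_d L, so D_c = (0.200/1.20) × 21.19 = 3.532 mg/L.

t_c ≈ 1.48 d; D_c ≈ 3.53 mg/L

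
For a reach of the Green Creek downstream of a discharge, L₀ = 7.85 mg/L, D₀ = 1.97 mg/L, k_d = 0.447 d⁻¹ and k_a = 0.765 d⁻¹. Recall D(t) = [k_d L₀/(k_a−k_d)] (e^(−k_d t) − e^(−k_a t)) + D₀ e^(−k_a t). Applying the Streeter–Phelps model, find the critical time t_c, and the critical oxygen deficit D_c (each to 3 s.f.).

t_c ≈ 1.07 d; D_c ≈ 2.84 mg/L

With k_a/k_d = 1.711 and 1 − D₀(k_a−k_d)/(k_d L₀) = 0.8215,
t_c = ln(1.711 × 0.8215) / (0.765 − 0.447) = ln(1.406) / 0.3180 = 0.3407/0.3180 = 1.071 d.
D_c = (k_d/k_a) L₀ e^(−k_d t_c) = (0.447/0.765) × 7.85 × e^(−0.447×1.071) = 0.5843 × 7.85 × 0.6195 = 2.842 mg/L.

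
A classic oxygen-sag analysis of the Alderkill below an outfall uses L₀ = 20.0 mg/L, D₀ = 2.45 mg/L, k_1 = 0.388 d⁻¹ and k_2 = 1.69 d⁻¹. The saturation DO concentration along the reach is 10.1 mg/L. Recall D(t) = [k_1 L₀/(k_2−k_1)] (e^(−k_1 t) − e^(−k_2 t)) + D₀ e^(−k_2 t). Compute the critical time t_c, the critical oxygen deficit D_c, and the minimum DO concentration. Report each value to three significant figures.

t_c = [1/(k_2−k_1)] ln[(k_2/k_1)(1 − D₀(k_2−k_1)/(k_1 L₀))]
= [1/(1.69−0.388)] ln[(1.69/0.388)(1 − 2.45×1.302/(0.388×20.0))]
= (1/1.302) ln[4.356 × 0.5889] = 0.7680 × ln(2.565) = 0.7680 × 0.9420 = 0.7235 d.
L(t_c) = L₀ e^(−k_1 t_c) = 20.0 × 0.7552 = 15.10 mg/L, and at the critical point k_2 D_c = k_1 L, so D_c = (0.388/1.69) × 15.10 = 3.468 mg/L.
Minimum DO = C_s − D_c = 10.1 − 3.468 = 6.632 mg/L.

t_c ≈ 0.724 d; D_c ≈ 3.47 mg/L; min DO ≈ 6.63 mg/L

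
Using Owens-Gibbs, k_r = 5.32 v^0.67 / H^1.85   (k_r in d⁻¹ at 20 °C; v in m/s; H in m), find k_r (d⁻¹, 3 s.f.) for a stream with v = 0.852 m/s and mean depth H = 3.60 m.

k_r = 5.32 × 0.852^0.67 / 3.60^1.85 = 5.32 × 0.8982 / 10.69 = 0.4468 d⁻¹.

k_r ≈ 0.447 d⁻¹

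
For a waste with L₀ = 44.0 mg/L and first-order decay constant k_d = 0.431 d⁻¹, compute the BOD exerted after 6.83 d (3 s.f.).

y ≈ 41.7 mg/L

y_t = L₀(1 − e^(−k_d t)) = 44.0 × (1 − e^(−0.431×6.83))
= 44.0 × (1 − 0.05267) = 44.0 × 0.9473 = 41.68 mg/L.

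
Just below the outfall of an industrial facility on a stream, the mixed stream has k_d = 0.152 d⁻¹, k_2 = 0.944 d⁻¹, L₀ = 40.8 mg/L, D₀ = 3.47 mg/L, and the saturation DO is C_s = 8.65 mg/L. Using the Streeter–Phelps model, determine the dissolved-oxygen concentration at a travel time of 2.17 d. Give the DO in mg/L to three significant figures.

k_d L₀/(k_2−k_d) = 0.152×40.8/(0.944−0.152) = 6.202/0.7920 = 7.830 mg/L.
e^(−k_d t) = e^(−0.152×2.170) = 0.7190; e^(−k_2 t) = e^(−0.944×2.170) = 0.1289.
D = 7.830 × (0.7190 − 0.1289) + 3.47 × 0.1289 = 4.621 + 0.4474 = 5.068 mg/L.
DO = C_s − D = 8.65 − 5.068 = 3.582 mg/L.

DO ≈ 3.58 mg/L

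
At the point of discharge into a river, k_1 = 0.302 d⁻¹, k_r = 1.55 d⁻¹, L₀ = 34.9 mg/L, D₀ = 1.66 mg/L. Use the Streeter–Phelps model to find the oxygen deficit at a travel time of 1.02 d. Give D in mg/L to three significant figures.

D ≈ 4.81 mg/L

k_1 L₀/(k_r−k_1) = 0.302×34.9/(1.55−0.302) = 10.54/1.248 = 8.445 mg/L.
e^(−k_1 t) = e^(−0.302×1.020) = 0.7349; e^(−k_r t) = e^(−1.55×1.020) = 0.2058.
D = 8.445 × (0.7349 − 0.2058) + 1.66 × 0.2058 = 4.469 + 0.3416 = 4.810 mg/L.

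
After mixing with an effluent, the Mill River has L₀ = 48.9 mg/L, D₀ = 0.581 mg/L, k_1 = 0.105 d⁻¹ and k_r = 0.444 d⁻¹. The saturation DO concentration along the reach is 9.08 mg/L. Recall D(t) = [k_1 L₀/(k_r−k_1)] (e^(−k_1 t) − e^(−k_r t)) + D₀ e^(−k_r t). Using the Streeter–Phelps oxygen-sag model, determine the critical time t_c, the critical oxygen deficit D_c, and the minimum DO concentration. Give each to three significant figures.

At the critical point dD/dt = 0, so k_1 L₀ e^(−k_1 t) = k_r D. Substituting D(t) from the Streeter–Phelps equation and solving for t gives
t_c = ln[(k_r/k_1)(1 − D₀(k_r−k_1)/(k_1 L₀))] / (k_r−k_1).
Here k_r−k_1 = 0.3390 d⁻¹ and 1 − D₀(k_r−k_1)/(k_1 L₀) = 1 − 0.581×0.3390/(0.105×48.9) = 0.9616, so
t_c = ln(4.229 × 0.9616) / 0.3390 = 1.403 / 0.3390 = 4.138 d.
L(t_c) = L₀ e^(−k_1 t_c) = 48.9 × 0.6476 = 31.67 mg/L, and at the critical point k_r D_c = k_1 L, so D_c = (0.105/0.444) × 31.67 = 7.489 mg/L.
Minimum DO = C_s − D_c = 9.08 − 7.489 = 1.591 mg/L.

t_c ≈ 4.14 d; D_c ≈ 7.49 mg/L; min DO ≈ 1.59 mg/L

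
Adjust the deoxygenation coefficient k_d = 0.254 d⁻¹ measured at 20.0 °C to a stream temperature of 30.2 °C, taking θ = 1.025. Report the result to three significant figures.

k_d ≈ 0.327 d⁻¹

k_d(T₂) = k_d(T₁) · θ^(T₂−T₁) = 0.254 × 1.025^(30.2−20.0)
= 0.254 × 1.025^10.2 = 0.254 × 1.286 = 0.3268 d⁻¹.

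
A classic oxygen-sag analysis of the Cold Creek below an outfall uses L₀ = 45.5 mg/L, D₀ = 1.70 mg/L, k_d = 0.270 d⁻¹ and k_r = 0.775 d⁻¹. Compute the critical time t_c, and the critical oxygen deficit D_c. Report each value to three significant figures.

t_c = [1/(k_r−k_d)] ln[(k_r/k_d)(1 − D₀(k_r−k_d)/(k_d L₀))]
= [1/(0.775−0.270)] ln[(0.775/0.270)(1 − 1.70×0.5050/(0.270×45.5))]
= (1/0.5050) ln[2.870 × 0.9301] = 1.980 × ln(2.670) = 1.980 × 0.9820 = 1.945 d.
D_c = (k_d/k_r) L₀ e^(−k_d t_c) = (0.270/0.775) × 45.5 × e^(−0.270×1.945) = 0.3484 × 45.5 × 0.5915 = 9.377 mg/L.

t_c ≈ 1.94 d; D_c ≈ 9.38 mg/L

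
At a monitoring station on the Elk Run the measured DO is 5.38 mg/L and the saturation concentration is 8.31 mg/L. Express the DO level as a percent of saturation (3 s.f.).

64.7 % saturation

% saturation = C/C_s × 100 = 5.38/8.31 × 100 = 64.7 %.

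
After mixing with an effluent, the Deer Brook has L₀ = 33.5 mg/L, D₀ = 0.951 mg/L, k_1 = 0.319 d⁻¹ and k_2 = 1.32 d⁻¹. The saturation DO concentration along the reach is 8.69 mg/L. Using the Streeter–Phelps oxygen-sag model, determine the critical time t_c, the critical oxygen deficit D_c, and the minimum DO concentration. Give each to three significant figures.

At the critical point dD/dt = 0, so k_1 L₀ e^(−k_1 t) = k_2 D. Substituting D(t) from the Streeter–Phelps equation and solving for t gives
t_c = ln[(k_2/k_1)(1 − D₀(k_2−k_1)/(k_1 L₀))] / (k_2−k_1).
Here k_2−k_1 = 1.001 d⁻¹ and 1 − D₀(k_2−k_1)/(k_1 L₀) = 1 − 0.951×1.001/(0.319×33.5) = 0.9109, so
t_c = ln(4.138 × 0.9109) / 1.001 = 1.327 / 1.001 = 1.326 d.
L(t_c) = L₀ e^(−k_1 t_c) = 33.5 × 0.6552 = 21.95 mg/L, and at the critical point k_2 D_c = k_1 L, so D_c = (0.319/1.32) × 21.95 = 5.304 mg/L.
Minimum DO = C_s − D_c = 8.69 − 5.304 = 3.386 mg/L.

t_c ≈ 1.33 d; D_c ≈ 5.30 mg/L; min DO ≈ 3.39 mg/L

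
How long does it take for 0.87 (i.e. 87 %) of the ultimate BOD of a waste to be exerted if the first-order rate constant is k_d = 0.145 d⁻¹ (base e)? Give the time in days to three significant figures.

t ≈ 14.1 d

y/L₀ = 1 − e^(−k_d t) = 0.87 ⇒ e^(−k_d t) = 0.130
t = −ln(0.130) / 0.145 = 2.040 / 0.145 = 14.07 d.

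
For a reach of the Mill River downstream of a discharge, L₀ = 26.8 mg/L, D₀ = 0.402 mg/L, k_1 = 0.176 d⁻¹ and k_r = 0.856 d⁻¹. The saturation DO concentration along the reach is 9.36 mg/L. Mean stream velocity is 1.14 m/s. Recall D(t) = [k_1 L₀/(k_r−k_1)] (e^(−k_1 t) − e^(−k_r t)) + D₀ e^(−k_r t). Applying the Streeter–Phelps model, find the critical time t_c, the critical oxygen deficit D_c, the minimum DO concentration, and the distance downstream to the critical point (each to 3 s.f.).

With k_r/k_1 = 4.864 and 1 − D₀(k_r−k_1)/(k_1 L₀) = 0.9420,
t_c = ln(4.864 × 0.9420) / (0.856 − 0.176) = ln(4.582) / 0.6800 = 1.522/0.6800 = 2.238 d.
L(t_c) = L₀ e^(−k_1 t_c) = 26.8 × 0.6744 = 18.07 mg/L, and at the critical point k_r D_c = k_1 L, so D_c = (0.176/0.856) × 18.07 = 3.716 mg/L.
Minimum DO = C_s − D_c = 9.36 − 3.716 = 5.644 mg/L.
x_c = v t_c = 1.14 m/s × 2.238 d × 86400 s/d = 220500 m ≈ 220 km.

t_c ≈ 2.24 d; D_c ≈ 3.72 mg/L; min DO ≈ 5.64 mg/L; x_c ≈ 220 km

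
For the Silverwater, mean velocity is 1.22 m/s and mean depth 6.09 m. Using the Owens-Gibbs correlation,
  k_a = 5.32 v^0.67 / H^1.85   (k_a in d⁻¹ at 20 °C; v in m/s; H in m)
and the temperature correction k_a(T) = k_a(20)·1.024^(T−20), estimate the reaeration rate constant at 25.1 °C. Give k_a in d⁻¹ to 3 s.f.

k_a ≈ 0.243 d⁻¹

k_a(20) = 5.32 × 1.22^0.67 / 6.09^1.85 = 5.32 × 1.143 / 28.28 = 0.2149 d⁻¹.
k_a(25.1) = 0.2149 × 1.024^(25.1−20) = 0.2149 × 1.129 = 0.2425 d⁻¹.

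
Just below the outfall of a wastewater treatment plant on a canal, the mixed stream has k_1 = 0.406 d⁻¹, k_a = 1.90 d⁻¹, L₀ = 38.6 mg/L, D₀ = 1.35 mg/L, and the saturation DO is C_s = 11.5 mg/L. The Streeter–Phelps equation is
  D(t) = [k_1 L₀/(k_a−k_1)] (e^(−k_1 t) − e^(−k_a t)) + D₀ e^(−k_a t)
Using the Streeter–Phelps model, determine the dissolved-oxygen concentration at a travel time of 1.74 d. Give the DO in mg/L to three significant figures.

DO ≈ 6.66 mg/L

k_1 L₀/(k_a−k_1) = 0.406×38.6/(1.90−0.406) = 15.67/1.494 = 10.49 mg/L.
e^(−k_1 t) = e^(−0.406×1.740) = 0.4934; e^(−k_a t) = e^(−1.90×1.740) = 0.03666.
D = 10.49 × (0.4934 − 0.03666) + 1.35 × 0.03666 = 4.791 + 0.04949 = 4.841 mg/L.
DO = C_s − D = 11.5 − 4.841 = 6.659 mg/L.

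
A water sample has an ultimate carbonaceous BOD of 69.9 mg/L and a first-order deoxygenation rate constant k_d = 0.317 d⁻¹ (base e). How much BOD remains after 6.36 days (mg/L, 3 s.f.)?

L_t = L₀ e^(−k_d t) = 69.9 × e^(−0.317×6.36) = 69.9 × 0.1332 = 9.309 mg/L.

L ≈ 9.31 mg/L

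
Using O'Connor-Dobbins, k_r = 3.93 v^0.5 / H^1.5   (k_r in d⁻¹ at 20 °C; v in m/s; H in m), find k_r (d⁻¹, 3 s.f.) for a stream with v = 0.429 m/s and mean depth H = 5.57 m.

k_r ≈ 0.196 d⁻¹

k_r = 3.93 × 0.429^0.5 / 5.57^1.5 = 3.93 × 0.6550 / 13.15 = 0.1958 d⁻¹.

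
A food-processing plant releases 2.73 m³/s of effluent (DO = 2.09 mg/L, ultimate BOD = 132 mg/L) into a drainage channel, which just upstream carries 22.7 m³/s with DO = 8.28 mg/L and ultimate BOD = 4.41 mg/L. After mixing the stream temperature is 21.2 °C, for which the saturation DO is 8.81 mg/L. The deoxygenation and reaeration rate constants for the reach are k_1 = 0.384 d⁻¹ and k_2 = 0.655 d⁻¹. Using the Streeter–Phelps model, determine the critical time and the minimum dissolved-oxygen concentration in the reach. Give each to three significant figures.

Mixed DO = (22.7×8.28 + 2.73×2.09)/(22.7+2.73) = 193.7/25.43 = 7.615 mg/L.
Mixed L₀ = (22.7×4.41 + 2.73×132)/(25.43) = 460.5/25.43 = 18.11 mg/L.
Initial deficit D₀ = C_s − DO₀ = 8.81 − 7.615 = 1.195 mg/L.
t_c = (1/0.2710) ln[(0.655/0.384)(1 − 1.195×0.2710/(0.384×18.11))] = 3.690 × ln(1.626) = 1.795 d.
D_c = (0.384/0.655) × 18.11 × e^(−0.384×1.795) = 0.5863 × 18.11 × 0.5020 = 5.329 mg/L.
Minimum DO = 8.81 − 5.329 = 3.481 mg/L.

t_c ≈ 1.79 d; minimum DO ≈ 3.48 mg/L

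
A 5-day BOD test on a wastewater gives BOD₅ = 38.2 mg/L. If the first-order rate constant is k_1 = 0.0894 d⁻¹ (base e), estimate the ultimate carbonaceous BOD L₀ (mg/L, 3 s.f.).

BOD₅ = L₀(1 − e^(−5k_1)) ⇒ L₀ = BOD₅ / (1 − e^(−5×0.0894))
= 38.2 / (1 − 0.6395) = 38.2 / 0.3605 = 106.0 mg/L.

L₀ ≈ 106 mg/L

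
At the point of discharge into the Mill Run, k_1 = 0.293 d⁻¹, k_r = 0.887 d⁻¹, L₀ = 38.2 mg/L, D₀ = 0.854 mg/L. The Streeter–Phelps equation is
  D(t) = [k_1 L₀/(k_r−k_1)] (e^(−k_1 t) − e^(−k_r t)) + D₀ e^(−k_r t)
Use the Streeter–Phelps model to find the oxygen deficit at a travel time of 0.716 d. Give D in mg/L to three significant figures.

k_1 L₀/(k_r−k_1) = 0.293×38.2/(0.887−0.293) = 11.19/0.5940 = 18.84 mg/L.
e^(−k_1 t) = e^(−0.293×0.7160) = 0.8108; e^(−k_r t) = e^(−0.887×0.7160) = 0.5299.
D = 18.84 × (0.8108 − 0.5299) + 0.854 × 0.5299 = 5.292 + 0.4525 = 5.745 mg/L.

D ≈ 5.74 mg/L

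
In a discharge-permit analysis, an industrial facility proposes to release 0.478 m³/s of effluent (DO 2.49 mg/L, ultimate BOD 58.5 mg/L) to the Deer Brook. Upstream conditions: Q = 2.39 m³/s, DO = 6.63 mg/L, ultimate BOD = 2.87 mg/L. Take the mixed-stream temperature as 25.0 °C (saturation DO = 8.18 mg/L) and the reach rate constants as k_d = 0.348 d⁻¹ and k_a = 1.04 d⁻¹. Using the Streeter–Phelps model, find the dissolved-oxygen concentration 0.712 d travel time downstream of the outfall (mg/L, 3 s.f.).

Mixed DO = (2.39×6.63 + 0.478×2.49)/(2.39+0.478) = 17.04/2.868 = 5.940 mg/L.
Mixed L₀ = (2.39×2.87 + 0.478×58.5)/(2.868) = 34.82/2.868 = 12.14 mg/L.
Initial deficit D₀ = C_s − DO₀ = 8.18 − 5.940 = 2.240 mg/L.
D(0.712) = [0.348×12.14/(1.04−0.348)](e^(−0.348×0.712) − e^(−1.04×0.712)) + 2.240 e^(−1.04×0.712)
= 6.106 × (0.7805 − 0.4769) + 2.240 × 0.4769 = 2.922 mg/L.
DO = 8.18 − 2.922 = 5.258 mg/L.

DO ≈ 5.26 mg/L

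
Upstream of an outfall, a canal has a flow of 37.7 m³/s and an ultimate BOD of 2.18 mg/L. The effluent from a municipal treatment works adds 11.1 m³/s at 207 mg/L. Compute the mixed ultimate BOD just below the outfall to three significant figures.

Flow-weighted mixing: C = (Q_r C_r + Q_w C_w)/(Q_r + Q_w)
= (37.7×2.18 + 11.1×207)/(37.7 + 11.1) = 2380/48.80 = 48.77 mg/L.

48.8 mg/L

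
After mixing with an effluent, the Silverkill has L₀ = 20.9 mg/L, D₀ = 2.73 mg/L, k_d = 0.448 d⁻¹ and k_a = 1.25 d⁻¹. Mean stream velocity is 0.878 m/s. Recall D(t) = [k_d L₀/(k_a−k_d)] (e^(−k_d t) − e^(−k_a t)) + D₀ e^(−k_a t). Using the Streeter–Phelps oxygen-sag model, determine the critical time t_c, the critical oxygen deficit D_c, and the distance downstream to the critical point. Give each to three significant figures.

t_c ≈ 0.947 d; D_c ≈ 4.90 mg/L; x_c ≈ 71.9 km

At the critical point dD/dt = 0, so k_d L₀ e^(−k_d t) = k_a D. Substituting D(t) from the Streeter–Phelps equation and solving for t gives
t_c = ln[(k_a/k_d)(1 − D₀(k_a−k_d)/(k_d L₀))] / (k_a−k_d).
Here k_a−k_d = 0.8020 d⁻¹ and 1 − D₀(k_a−k_d)/(k_d L₀) = 1 − 2.73×0.8020/(0.448×20.9) = 0.7662, so
t_c = ln(2.790 × 0.7662) / 0.8020 = 0.7597 / 0.8020 = 0.9473 d.
L(t_c) = L₀ e^(−k_d t_c) = 20.9 × 0.6542 = 13.67 mg/L, and at the critical point k_a D_c = k_d L, so D_c = (0.448/1.25) × 13.67 = 4.900 mg/L.
x_c = v t_c = 0.878 m/s × 0.9473 d × 86400 s/d = 71860 m ≈ 71.9 km.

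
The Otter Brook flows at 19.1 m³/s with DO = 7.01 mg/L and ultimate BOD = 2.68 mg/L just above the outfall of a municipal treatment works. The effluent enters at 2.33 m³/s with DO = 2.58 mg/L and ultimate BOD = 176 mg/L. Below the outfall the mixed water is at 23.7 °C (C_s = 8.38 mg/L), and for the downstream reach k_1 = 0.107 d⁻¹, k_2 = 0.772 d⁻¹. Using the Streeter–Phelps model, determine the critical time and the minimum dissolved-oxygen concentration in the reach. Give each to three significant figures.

Mixed DO = (19.1×7.01 + 2.33×2.58)/(19.1+2.33) = 139.9/21.43 = 6.528 mg/L.
Mixed L₀ = (19.1×2.68 + 2.33×176)/(21.43) = 461.3/21.43 = 21.52 mg/L.
Initial deficit D₀ = C_s − DO₀ = 8.38 − 6.528 = 1.852 mg/L.
t_c = (1/0.6650) ln[(0.772/0.107)(1 − 1.852×0.6650/(0.107×21.52))] = 1.504 × ln(3.358) = 1.821 d.
D_c = (0.107/0.772) × 21.52 × e^(−0.107×1.821) = 0.1386 × 21.52 × 0.8229 = 2.455 mg/L.
Minimum DO = 8.38 − 2.455 = 5.925 mg/L.

t_c ≈ 1.82 d; minimum DO ≈ 5.92 mg/L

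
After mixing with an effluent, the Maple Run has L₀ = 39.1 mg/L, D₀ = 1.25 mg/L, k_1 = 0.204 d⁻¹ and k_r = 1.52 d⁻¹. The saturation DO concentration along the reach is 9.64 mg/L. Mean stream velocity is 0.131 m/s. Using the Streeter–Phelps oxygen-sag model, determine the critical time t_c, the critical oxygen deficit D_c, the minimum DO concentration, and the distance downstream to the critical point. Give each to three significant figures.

t_c ≈ 1.35 d; D_c ≈ 3.98 mg/L; min DO ≈ 5.66 mg/L; x_c ≈ 15.3 km

With k_r/k_1 = 7.451 and 1 − D₀(k_r−k_1)/(k_1 L₀) = 0.7938,
t_c = ln(7.451 × 0.7938) / (1.52 − 0.204) = ln(5.914) / 1.316 = 1.777/1.316 = 1.351 d.
L(t_c) = L₀ e^(−k_1 t_c) = 39.1 × 0.7592 = 29.68 mg/L, and at the critical point k_r D_c = k_1 L, so D_c = (0.204/1.52) × 29.68 = 3.984 mg/L.
Minimum DO = C_s − D_c = 9.64 − 3.984 = 5.656 mg/L.
x_c = v t_c = 0.131 m/s × 1.351 d × 86400 s/d = 15290 m ≈ 15.3 km.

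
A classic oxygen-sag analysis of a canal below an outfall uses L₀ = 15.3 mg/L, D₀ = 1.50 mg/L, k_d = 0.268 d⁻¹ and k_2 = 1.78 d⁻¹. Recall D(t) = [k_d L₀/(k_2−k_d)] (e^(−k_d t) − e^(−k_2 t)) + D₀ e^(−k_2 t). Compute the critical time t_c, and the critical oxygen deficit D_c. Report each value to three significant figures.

t_c ≈ 0.720 d; D_c ≈ 1.90 mg/L

t_c = [1/(k_2−k_d)] ln[(k_2/k_d)(1 − D₀(k_2−k_d)/(k_d L₀))]
= [1/(1.78−0.268)] ln[(1.78/0.268)(1 − 1.50×1.512/(0.268×15.3))]
= (1/1.512) ln[6.642 × 0.4469] = 0.6614 × ln(2.968) = 0.6614 × 1.088 = 0.7195 d.
L(t_c) = L₀ e^(−k_d t_c) = 15.3 × 0.8246 = 12.62 mg/L, and at the critical point k_2 D_c = k_d L, so D_c = (0.268/1.78) × 12.62 = 1.900 mg/L.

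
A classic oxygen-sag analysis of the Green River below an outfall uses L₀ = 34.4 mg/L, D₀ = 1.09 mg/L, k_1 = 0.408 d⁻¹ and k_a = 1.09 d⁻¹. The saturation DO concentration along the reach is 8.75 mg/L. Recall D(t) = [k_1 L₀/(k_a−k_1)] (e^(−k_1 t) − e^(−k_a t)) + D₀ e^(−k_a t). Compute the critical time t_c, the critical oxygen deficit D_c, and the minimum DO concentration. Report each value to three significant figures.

With k_a/k_1 = 2.672 and 1 − D₀(k_a−k_1)/(k_1 L₀) = 0.9470,
t_c = ln(2.672 × 0.9470) / (1.09 − 0.408) = ln(2.530) / 0.6820 = 0.9282/0.6820 = 1.361 d.
L(t_c) = L₀ e^(−k_1 t_c) = 34.4 × 0.5739 = 19.74 mg/L, and at the critical point k_a D_c = k_1 L, so D_c = (0.408/1.09) × 19.74 = 7.390 mg/L.
Minimum DO = C_s − D_c = 8.75 − 7.390 = 1.360 mg/L.

t_c ≈ 1.36 d; D_c ≈ 7.39 mg/L; min DO ≈ 1.36 mg/L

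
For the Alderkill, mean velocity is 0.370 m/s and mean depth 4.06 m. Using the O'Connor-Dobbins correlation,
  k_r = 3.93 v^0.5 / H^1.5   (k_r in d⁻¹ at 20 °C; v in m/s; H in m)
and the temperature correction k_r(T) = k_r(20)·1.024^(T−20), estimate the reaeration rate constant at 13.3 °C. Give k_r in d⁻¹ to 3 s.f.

k_r ≈ 0.249 d⁻¹

k_r(20) = 3.93 × 0.370^0.5 / 4.06^1.5 = 3.93 × 0.6083 / 8.181 = 0.2922 d⁻¹.
k_r(13.3) = 0.2922 × 1.024^(13.3−20) = 0.2922 × 0.8531 = 0.2493 d⁻¹.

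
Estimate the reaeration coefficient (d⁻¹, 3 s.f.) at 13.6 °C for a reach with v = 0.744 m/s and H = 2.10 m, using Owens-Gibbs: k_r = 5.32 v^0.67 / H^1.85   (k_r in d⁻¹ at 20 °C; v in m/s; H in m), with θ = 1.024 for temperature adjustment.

k_r ≈ 0.950 d⁻¹

k_r(20) = 5.32 × 0.744^0.67 / 2.10^1.85 = 5.32 × 0.8203 / 3.946 = 1.106 d⁻¹.
k_r(13.6) = 1.106 × 1.024^(13.6−20) = 1.106 × 0.8592 = 0.9503 d⁻¹.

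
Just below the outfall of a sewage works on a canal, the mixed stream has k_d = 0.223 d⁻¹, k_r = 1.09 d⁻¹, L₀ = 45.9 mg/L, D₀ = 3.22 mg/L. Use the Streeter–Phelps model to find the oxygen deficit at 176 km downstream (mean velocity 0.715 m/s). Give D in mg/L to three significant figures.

D ≈ 5.87 mg/L

Travel time t = x/v = 176 km / (0.715 m/s) = 176000 m / 0.715 m/s = 246200 s = 2.849 d.
k_d L₀/(k_r−k_d) = 0.223×45.9/(1.09−0.223) = 10.24/0.8670 = 11.81 mg/L.
e^(−k_d t) = e^(−0.223×2.849) = 0.5298; e^(−k_r t) = e^(−1.09×2.849) = 0.04481.
D = 11.81 × (0.5298 − 0.04481) + 3.22 × 0.04481 = 5.725 + 0.1443 = 5.870 mg/L.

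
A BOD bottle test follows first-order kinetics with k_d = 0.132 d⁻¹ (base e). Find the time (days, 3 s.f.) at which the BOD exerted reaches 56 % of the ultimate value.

t ≈ 6.22 d

y/L₀ = 1 − e^(−k_d t) = 0.56 ⇒ e^(−k_d t) = 0.440
t = −ln(0.440) / 0.132 = 0.8210 / 0.132 = 6.220 d.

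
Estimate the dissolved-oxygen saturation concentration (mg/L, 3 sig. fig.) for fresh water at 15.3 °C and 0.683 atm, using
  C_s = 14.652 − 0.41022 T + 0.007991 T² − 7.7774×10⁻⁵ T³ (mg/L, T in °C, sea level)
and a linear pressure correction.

At sea level: C_s = 14.652 − 0.41022×15.3 + 0.007991×15.3² − 7.7774×10⁻⁵×15.3³ = 9.968 mg/L.
Pressure correction: C_s' = 9.968 × 0.683 = 6.808 mg/L.

C_s ≈ 6.81 mg/L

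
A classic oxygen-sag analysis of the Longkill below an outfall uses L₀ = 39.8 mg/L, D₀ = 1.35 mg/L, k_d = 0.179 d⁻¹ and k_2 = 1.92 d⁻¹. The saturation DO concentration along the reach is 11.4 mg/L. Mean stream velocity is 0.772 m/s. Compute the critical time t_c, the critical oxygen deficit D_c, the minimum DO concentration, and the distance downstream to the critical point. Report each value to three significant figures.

With k_2/k_d = 10.73 and 1 − D₀(k_2−k_d)/(k_d L₀) = 0.6701,
t_c = ln(10.73 × 0.6701) / (1.92 − 0.179) = ln(7.188) / 1.741 = 1.972/1.741 = 1.133 d.
L(t_c) = L₀ e^(−k_d t_c) = 39.8 × 0.8165 = 32.49 mg/L, and at the critical point k_2 D_c = k_d L, so D_c = (0.179/1.92) × 32.49 = 3.029 mg/L.
Minimum DO = C_s − D_c = 11.4 − 3.029 = 8.371 mg/L.
x_c = v t_c = 0.772 m/s × 1.133 d × 86400 s/d = 75560 m ≈ 75.6 km.

t_c ≈ 1.13 d; D_c ≈ 3.03 mg/L; min DO ≈ 8.37 mg/L; x_c ≈ 75.6 km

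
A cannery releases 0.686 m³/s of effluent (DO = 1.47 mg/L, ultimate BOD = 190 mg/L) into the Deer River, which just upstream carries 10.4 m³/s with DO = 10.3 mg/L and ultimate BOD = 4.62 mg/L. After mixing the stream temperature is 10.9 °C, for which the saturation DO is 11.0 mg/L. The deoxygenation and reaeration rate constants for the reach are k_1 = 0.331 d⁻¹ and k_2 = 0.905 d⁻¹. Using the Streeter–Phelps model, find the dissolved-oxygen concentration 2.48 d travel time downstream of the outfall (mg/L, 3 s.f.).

DO ≈ 7.77 mg/L

Mixed DO = (10.4×10.3 + 0.686×1.47)/(10.4+0.686) = 108.1/11.09 = 9.754 mg/L.
Mixed L₀ = (10.4×4.62 + 0.686×190)/(11.09) = 178.4/11.09 = 16.09 mg/L.
Initial deficit D₀ = C_s − DO₀ = 11.0 − 9.754 = 1.246 mg/L.
D(2.48) = [0.331×16.09/(0.905−0.331)](e^(−0.331×2.48) − e^(−0.905×2.48)) + 1.246 e^(−0.905×2.48)
= 9.279 × (0.4400 − 0.1060) + 1.246 × 0.1060 = 3.232 mg/L.
DO = 11.0 − 3.232 = 7.768 mg/L.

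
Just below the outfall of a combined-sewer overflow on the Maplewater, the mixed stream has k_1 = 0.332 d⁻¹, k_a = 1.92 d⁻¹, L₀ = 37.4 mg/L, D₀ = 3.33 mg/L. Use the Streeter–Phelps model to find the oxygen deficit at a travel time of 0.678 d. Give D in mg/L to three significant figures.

k_1 L₀/(k_a−k_1) = 0.332×37.4/(1.92−0.332) = 12.42/1.588 = 7.819 mg/L.
e^(−k_1 t) = e^(−0.332×0.6780) = 0.7984; e^(−k_a t) = e^(−1.92×0.6780) = 0.2721.
D = 7.819 × (0.7984 − 0.2721) + 3.33 × 0.2721 = 4.116 + 0.9059 = 5.022 mg/L.

D ≈ 5.02 mg/L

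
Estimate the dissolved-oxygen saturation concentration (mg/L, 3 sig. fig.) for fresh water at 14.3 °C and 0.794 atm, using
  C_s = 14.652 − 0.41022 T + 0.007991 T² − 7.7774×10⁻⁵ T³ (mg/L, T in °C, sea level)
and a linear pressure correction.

C_s ≈ 8.09 mg/L

At sea level: C_s = 14.652 − 0.41022×14.3 + 0.007991×14.3² − 7.7774×10⁻⁵×14.3³ = 10.19 mg/L.
Pressure correction: C_s' = 10.19 × 0.794 = 8.093 mg/L.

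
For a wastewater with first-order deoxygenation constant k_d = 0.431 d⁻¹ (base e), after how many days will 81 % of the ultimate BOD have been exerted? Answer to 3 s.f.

t ≈ 3.85 d

y/L₀ = 1 − e^(−k_d t) = 0.81 ⇒ e^(−k_d t) = 0.190
t = −ln(0.190) / 0.431 = 1.661 / 0.431 = 3.853 d.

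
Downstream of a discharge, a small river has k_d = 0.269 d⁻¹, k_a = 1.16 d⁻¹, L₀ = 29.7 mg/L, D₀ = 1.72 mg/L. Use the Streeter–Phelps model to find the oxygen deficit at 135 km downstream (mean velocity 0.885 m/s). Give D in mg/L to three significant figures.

Travel time t = x/v = 135 km / (0.885 m/s) = 135000 m / 0.885 m/s = 152500 s = 1.766 d.
k_d L₀/(k_a−k_d) = 0.269×29.7/(1.16−0.269) = 7.989/0.8910 = 8.967 mg/L.
e^(−k_d t) = e^(−0.269×1.766) = 0.6219; e^(−k_a t) = e^(−1.16×1.766) = 0.1290.
D = 8.967 × (0.6219 − 0.1290) + 1.72 × 0.1290 = 4.420 + 0.2219 = 4.642 mg/L.

D ≈ 4.64 mg/L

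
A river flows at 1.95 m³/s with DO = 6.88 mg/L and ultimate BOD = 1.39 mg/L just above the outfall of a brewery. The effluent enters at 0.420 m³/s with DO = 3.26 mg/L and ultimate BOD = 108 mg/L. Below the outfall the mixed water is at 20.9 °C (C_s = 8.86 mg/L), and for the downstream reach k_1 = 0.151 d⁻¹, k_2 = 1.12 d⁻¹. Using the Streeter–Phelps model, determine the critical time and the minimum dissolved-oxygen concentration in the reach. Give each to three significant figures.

Mixed DO = (1.95×6.88 + 0.420×3.26)/(1.95+0.420) = 14.79/2.370 = 6.238 mg/L.
Mixed L₀ = (1.95×1.39 + 0.420×108)/(2.370) = 48.07/2.370 = 20.28 mg/L.
Initial deficit D₀ = C_s − DO₀ = 8.86 − 6.238 = 2.622 mg/L.
t_c = (1/0.9690) ln[(1.12/0.151)(1 − 2.622×0.9690/(0.151×20.28))] = 1.032 × ln(1.265) = 0.2428 d.
D_c = (0.151/1.12) × 20.28 × e^(−0.151×0.2428) = 0.1348 × 20.28 × 0.9640 = 2.636 mg/L.
Minimum DO = 8.86 − 2.636 = 6.224 mg/L.

t_c ≈ 0.243 d; minimum DO ≈ 6.22 mg/L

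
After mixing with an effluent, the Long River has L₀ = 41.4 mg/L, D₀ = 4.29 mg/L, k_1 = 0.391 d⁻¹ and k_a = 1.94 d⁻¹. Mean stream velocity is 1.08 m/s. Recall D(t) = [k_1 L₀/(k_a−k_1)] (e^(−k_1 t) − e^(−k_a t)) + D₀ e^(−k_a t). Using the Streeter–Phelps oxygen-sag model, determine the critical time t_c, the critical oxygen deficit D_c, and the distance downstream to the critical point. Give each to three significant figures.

With k_a/k_1 = 4.962 and 1 − D₀(k_a−k_1)/(k_1 L₀) = 0.5895,
t_c = ln(4.962 × 0.5895) / (1.94 − 0.391) = ln(2.925) / 1.549 = 1.073/1.549 = 0.6929 d.
D_c = (k_1/k_a) L₀ e^(−k_1 t_c) = (0.391/1.94) × 41.4 × e^(−0.391×0.6929) = 0.2015 × 41.4 × 0.7627 = 6.364 mg/L.
x_c = v t_c = 1.08 m/s × 0.6929 d × 86400 s/d = 64650 m ≈ 64.7 km.

t_c ≈ 0.693 d; D_c ≈ 6.36 mg/L; x_c ≈ 64.7 km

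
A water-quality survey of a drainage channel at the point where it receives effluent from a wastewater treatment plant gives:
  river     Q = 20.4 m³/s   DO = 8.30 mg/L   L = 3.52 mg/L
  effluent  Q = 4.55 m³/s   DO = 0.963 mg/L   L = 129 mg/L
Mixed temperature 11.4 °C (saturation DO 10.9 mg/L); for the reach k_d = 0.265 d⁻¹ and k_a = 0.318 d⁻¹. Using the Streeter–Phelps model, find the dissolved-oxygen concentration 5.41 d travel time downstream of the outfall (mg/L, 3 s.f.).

Mixed DO = (20.4×8.30 + 4.55×0.963)/(20.4+4.55) = 173.7/24.95 = 6.962 mg/L.
Mixed L₀ = (20.4×3.52 + 4.55×129)/(24.95) = 658.8/24.95 = 26.40 mg/L.
Initial deficit D₀ = C_s − DO₀ = 10.9 − 6.962 = 3.938 mg/L.
D(5.41) = [0.265×26.40/(0.318−0.265)](e^(−0.265×5.41) − e^(−0.318×5.41)) + 3.938 e^(−0.318×5.41)
= 132.0 × (0.2384 − 0.1790) + 3.938 × 0.1790 = 8.552 mg/L.
DO = 10.9 − 8.552 = 2.348 mg/L.

DO ≈ 2.35 mg/L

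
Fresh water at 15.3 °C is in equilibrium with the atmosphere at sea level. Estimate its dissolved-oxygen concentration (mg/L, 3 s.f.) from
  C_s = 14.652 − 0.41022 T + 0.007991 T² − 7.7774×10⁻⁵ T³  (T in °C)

C_s ≈ 9.97 mg/L

C_s = 14.652 − 0.41022×15.3 + 0.007991×15.3² − 7.7774×10⁻⁵×15.3³ = 9.968 mg/L.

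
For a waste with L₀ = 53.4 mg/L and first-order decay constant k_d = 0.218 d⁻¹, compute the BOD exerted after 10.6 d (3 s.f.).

y ≈ 48.1 mg/L

y_t = L₀(1 − e^(−k_d t)) = 53.4 × (1 − e^(−0.218×10.6))
= 53.4 × (1 − 0.09918) = 53.4 × 0.9008 = 48.10 mg/L.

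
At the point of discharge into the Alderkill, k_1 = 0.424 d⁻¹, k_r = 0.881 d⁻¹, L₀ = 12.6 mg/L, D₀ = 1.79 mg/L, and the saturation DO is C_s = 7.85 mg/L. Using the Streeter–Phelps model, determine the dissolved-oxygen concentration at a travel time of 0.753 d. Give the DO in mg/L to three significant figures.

k_1 L₀/(k_r−k_1) = 0.424×12.6/(0.881−0.424) = 5.342/0.4570 = 11.69 mg/L.
e^(−k_1 t) = e^(−0.424×0.7530) = 0.7267; e^(−k_r t) = e^(−0.881×0.7530) = 0.5151.
D = 11.69 × (0.7267 − 0.5151) + 1.79 × 0.5151 = 2.473 + 0.9220 = 3.395 mg/L.
DO = C_s − D = 7.85 − 3.395 = 4.455 mg/L.

DO ≈ 4.45 mg/L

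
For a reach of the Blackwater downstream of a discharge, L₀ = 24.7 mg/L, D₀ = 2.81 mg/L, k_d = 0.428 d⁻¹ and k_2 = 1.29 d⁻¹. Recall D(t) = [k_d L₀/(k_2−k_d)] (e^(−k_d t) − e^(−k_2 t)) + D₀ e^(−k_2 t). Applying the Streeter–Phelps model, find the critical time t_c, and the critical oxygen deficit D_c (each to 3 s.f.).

At the critical point dD/dt = 0, so k_d L₀ e^(−k_d t) = k_2 D. Substituting D(t) from the Streeter–Phelps equation and solving for t gives
t_c = ln[(k_2/k_d)(1 − D₀(k_2−k_d)/(k_d L₀))] / (k_2−k_d).
Here k_2−k_d = 0.8620 d⁻¹ and 1 − D₀(k_2−k_d)/(k_d L₀) = 1 − 2.81×0.8620/(0.428×24.7) = 0.7709, so
t_c = ln(3.014 × 0.7709) / 0.8620 = 0.8430 / 0.8620 = 0.9780 d.
D_c = (k_d/k_2) L₀ e^(−k_d t_c) = (0.428/1.29) × 24.7 × e^(−0.428×0.9780) = 0.3318 × 24.7 × 0.6580 = 5.392 mg/L.

t_c ≈ 0.978 d; D_c ≈ 5.39 mg/L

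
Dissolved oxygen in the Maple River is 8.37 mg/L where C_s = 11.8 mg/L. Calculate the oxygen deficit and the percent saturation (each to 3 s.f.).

D ≈ 3.43 mg/L; 70.9 % saturation

D = C_s − C = 11.8 − 8.37 = 3.43 mg/L.
% saturation = 8.37/11.8 × 100 = 70.9 %.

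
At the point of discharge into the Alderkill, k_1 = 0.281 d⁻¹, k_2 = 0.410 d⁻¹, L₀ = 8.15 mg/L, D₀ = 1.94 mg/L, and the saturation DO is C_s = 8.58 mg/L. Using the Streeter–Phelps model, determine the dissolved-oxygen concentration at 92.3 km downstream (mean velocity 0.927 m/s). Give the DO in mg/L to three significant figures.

DO ≈ 5.60 mg/L

Travel time t = x/v = 92.3 km / (0.927 m/s) = 92300 m / 0.927 m/s = 99570 s = 1.152 d.
k_1 L₀/(k_2−k_1) = 0.281×8.15/(0.410−0.281) = 2.290/0.1290 = 17.75 mg/L.
e^(−k_1 t) = e^(−0.281×1.152) = 0.7234; e^(−k_2 t) = e^(−0.410×1.152) = 0.6234.
D = 17.75 × (0.7234 − 0.6234) + 1.94 × 0.6234 = 1.774 + 1.209 = 2.983 mg/L.
DO = C_s − D = 8.58 − 2.983 = 5.597 mg/L.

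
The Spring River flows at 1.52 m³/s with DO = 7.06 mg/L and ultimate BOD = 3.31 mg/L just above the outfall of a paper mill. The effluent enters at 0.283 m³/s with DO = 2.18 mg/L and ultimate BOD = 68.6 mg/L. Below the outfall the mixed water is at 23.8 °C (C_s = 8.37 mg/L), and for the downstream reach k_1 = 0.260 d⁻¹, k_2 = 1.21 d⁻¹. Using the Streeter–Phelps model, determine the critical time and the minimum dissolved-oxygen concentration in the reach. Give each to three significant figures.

Mixed DO = (1.52×7.06 + 0.283×2.18)/(1.52+0.283) = 11.35/1.803 = 6.294 mg/L.
Mixed L₀ = (1.52×3.31 + 0.283×68.6)/(1.803) = 24.44/1.803 = 13.56 mg/L.
Initial deficit D₀ = C_s − DO₀ = 8.37 − 6.294 = 2.076 mg/L.
t_c = (1/0.9500) ln[(1.21/0.260)(1 − 2.076×0.9500/(0.260×13.56))] = 1.053 × ln(2.050) = 0.7557 d.
D_c = (0.260/1.21) × 13.56 × e^(−0.260×0.7557) = 0.2149 × 13.56 × 0.8216 = 2.394 mg/L.
Minimum DO = 8.37 − 2.394 = 5.976 mg/L.

t_c ≈ 0.756 d; minimum DO ≈ 5.98 mg/L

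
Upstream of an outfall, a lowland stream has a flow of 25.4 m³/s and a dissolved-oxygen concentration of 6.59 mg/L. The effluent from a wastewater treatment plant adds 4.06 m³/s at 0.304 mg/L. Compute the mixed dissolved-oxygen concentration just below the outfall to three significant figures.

Flow-weighted mixing: C = (Q_r C_r + Q_w C_w)/(Q_r + Q_w)
= (25.4×6.59 + 4.06×0.304)/(25.4 + 4.06) = 168.6/29.46 = 5.724 mg/L.

5.72 mg/L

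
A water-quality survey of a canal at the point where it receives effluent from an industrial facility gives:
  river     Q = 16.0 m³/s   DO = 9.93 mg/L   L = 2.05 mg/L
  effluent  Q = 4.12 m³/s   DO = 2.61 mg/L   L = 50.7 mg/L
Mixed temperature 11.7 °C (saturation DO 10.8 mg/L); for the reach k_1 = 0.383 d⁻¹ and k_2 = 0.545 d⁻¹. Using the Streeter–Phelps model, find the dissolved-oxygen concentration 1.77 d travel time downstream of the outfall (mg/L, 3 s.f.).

DO ≈ 6.30 mg/L

Mixed DO = (16.0×9.93 + 4.12×2.61)/(16.0+4.12) = 169.6/20.12 = 8.431 mg/L.
Mixed L₀ = (16.0×2.05 + 4.12×50.7)/(20.12) = 241.7/20.12 = 12.01 mg/L.
Initial deficit D₀ = C_s − DO₀ = 10.8 − 8.431 = 2.369 mg/L.
D(1.77) = [0.383×12.01/(0.545−0.383)](e^(−0.383×1.77) − e^(−0.545×1.77)) + 2.369 e^(−0.545×1.77)
= 28.40 × (0.5077 − 0.3811) + 2.369 × 0.3811 = 4.497 mg/L.
DO = 10.8 − 4.497 = 6.303 mg/L.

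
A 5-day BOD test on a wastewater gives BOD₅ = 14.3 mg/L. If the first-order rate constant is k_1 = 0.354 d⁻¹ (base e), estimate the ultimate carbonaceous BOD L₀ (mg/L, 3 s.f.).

BOD₅ = L₀(1 − e^(−5k_1)) ⇒ L₀ = BOD₅ / (1 − e^(−5×0.354))
= 14.3 / (1 − 0.1703) = 14.3 / 0.8297 = 17.24 mg/L.

L₀ ≈ 17.2 mg/L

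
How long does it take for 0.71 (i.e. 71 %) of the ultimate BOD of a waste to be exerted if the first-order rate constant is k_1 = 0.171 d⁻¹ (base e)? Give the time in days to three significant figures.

y/L₀ = 1 − e^(−k_1 t) = 0.71 ⇒ e^(−k_1 t) = 0.290
t = −ln(0.290) / 0.171 = 1.238 / 0.171 = 7.239 d.

t ≈ 7.24 d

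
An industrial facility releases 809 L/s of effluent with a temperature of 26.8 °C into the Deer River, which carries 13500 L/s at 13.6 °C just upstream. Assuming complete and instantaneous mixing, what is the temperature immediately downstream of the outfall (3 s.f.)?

14.3 °C

Flow-weighted mixing: C = (Q_r C_r + Q_w C_w)/(Q_r + Q_w)
= (13500×13.6 + 809×26.8)/(13500 + 809) = 205300/14310 = 14.35 °C.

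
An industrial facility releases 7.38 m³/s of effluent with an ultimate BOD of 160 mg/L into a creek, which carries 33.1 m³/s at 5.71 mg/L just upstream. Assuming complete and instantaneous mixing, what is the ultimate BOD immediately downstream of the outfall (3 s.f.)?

33.8 mg/L

Flow-weighted mixing: C = (Q_r C_r + Q_w C_w)/(Q_r + Q_w)
= (33.1×5.71 + 7.38×160)/(33.1 + 7.38) = 1370/40.48 = 33.84 mg/L.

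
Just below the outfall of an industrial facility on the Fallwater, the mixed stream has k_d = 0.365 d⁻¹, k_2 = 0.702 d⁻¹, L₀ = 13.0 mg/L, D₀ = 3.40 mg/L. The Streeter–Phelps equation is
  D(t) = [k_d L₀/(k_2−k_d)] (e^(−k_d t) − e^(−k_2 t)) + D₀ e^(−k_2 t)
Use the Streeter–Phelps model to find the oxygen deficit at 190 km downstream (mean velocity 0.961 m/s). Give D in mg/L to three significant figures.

D ≈ 3.97 mg/L

Travel time t = x/v = 190 km / (0.961 m/s) = 190000 m / 0.961 m/s = 197700 s = 2.288 d.
k_d L₀/(k_2−k_d) = 0.365×13.0/(0.702−0.365) = 4.745/0.3370 = 14.08 mg/L.
e^(−k_d t) = e^(−0.365×2.288) = 0.4338; e^(−k_2 t) = e^(−0.702×2.288) = 0.2006.
D = 14.08 × (0.4338 − 0.2006) + 3.40 × 0.2006 = 3.283 + 0.6821 = 3.965 mg/L.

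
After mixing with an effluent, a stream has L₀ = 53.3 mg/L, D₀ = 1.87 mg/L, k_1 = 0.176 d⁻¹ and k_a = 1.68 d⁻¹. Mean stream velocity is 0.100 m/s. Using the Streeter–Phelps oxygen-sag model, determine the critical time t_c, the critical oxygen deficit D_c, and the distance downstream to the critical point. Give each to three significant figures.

At the critical point dD/dt = 0, so k_1 L₀ e^(−k_1 t) = k_a D. Substituting D(t) from the Streeter–Phelps equation and solving for t gives
t_c = ln[(k_a/k_1)(1 − D₀(k_a−k_1)/(k_1 L₀))] / (k_a−k_1).
Here k_a−k_1 = 1.504 d⁻¹ and 1 − D₀(k_a−k_1)/(k_1 L₀) = 1 − 1.87×1.504/(0.176×53.3) = 0.7002, so
t_c = ln(9.545 × 0.7002) / 1.504 = 1.900 / 1.504 = 1.263 d.
L(t_c) = L₀ e^(−k_1 t_c) = 53.3 × 0.8007 = 42.68 mg/L, and at the critical point k_a D_c = k_1 L, so D_c = (0.176/1.68) × 42.68 = 4.471 mg/L.
x_c = v t_c = 0.100 m/s × 1.263 d × 86400 s/d = 10910 m ≈ 10.9 km.

t_c ≈ 1.26 d; D_c ≈ 4.47 mg/L; x_c ≈ 10.9 km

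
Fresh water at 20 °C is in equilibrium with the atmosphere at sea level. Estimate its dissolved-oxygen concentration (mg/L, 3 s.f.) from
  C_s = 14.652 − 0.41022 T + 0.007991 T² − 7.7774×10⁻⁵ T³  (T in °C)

C_s ≈ 9.02 mg/L

C_s = 14.652 − 0.41022×20 + 0.007991×20² − 7.7774×10⁻⁵×20³ = 9.022 mg/L.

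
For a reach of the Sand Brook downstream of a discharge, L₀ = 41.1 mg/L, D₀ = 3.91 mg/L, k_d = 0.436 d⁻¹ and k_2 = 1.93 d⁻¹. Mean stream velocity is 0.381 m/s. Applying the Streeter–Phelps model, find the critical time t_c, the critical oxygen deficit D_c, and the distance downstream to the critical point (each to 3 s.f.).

t_c = [1/(k_2−k_d)] ln[(k_2/k_d)(1 − D₀(k_2−k_d)/(k_d L₀))]
= [1/(1.93−0.436)] ln[(1.93/0.436)(1 − 3.91×1.494/(0.436×41.1))]
= (1/1.494) ln[4.427 × 0.6740] = 0.6693 × ln(2.984) = 0.6693 × 1.093 = 0.7317 d.
D_c = (k_d/k_2) L₀ e^(−k_d t_c) = (0.436/1.93) × 41.1 × e^(−0.436×0.7317) = 0.2259 × 41.1 × 0.7269 = 6.749 mg/L.
x_c = v t_c = 0.381 m/s × 0.7317 d × 86400 s/d = 24090 m ≈ 24.1 km.

t_c ≈ 0.732 d; D_c ≈ 6.75 mg/L; x_c ≈ 24.1 km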